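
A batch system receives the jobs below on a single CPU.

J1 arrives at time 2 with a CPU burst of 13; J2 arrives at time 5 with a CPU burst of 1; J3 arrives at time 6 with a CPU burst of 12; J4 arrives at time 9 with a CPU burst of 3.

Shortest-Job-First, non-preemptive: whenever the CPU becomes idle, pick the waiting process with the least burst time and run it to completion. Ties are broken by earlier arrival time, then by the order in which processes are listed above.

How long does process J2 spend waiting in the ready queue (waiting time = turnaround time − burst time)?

10

Gantt: | idle 0-2 | J1 2-15 | J2 15-16 | J4 16-19 | J3 19-31 |
Completion: J1=15  J2=16  J3=31  J4=19
Waiting(J2) = turnaround − burst = 11 − 1 = 10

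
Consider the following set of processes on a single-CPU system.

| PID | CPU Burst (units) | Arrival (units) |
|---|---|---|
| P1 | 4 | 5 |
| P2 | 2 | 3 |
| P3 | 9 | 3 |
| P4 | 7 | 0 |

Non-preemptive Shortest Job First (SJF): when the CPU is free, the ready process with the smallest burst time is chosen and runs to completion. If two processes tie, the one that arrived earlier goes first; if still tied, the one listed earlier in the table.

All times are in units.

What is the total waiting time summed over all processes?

Gantt: | P4 0-7 | P2 7-9 | P1 9-13 | P3 13-22 |
Completion: P1=13  P2=9  P3=22  P4=7
Turnaround (C−A): P1=8  P2=6  P3=19  P4=7
Waiting = turnaround − burst: P1=4, P2=4, P3=10, P4=0
Total waiting = 4 + 4 + 10 + 0 = 18

18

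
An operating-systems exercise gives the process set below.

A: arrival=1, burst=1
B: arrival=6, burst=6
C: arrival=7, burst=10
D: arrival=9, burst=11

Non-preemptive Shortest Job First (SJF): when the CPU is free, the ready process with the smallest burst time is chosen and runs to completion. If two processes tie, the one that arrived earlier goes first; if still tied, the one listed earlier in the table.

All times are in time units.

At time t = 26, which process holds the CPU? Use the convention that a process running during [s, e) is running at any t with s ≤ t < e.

D

Timeline: | idle 0-1 | A 1-2 | idle 2-6 | B 6-12 | C 12-22 | D 22-33 |
Completion: A=2  B=12  C=22  D=33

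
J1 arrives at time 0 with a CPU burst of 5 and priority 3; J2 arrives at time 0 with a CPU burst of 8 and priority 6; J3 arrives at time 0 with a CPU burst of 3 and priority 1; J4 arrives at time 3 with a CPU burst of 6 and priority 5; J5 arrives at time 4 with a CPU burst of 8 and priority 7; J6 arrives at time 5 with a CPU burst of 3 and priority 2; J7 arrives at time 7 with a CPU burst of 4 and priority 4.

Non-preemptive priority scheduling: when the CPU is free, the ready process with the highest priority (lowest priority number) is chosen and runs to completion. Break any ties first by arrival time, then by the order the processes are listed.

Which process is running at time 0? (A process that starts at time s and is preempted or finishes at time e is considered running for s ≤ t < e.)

J3

Gantt: | J3 0-3 | J1 3-8 | J6 8-11 | J7 11-15 | J4 15-21 | J2 21-29 | J5 29-37 |
Completion: J1=8  J2=29  J3=3  J4=21  J5=37  J6=11  J7=15
Turnaround (C−A): J1=8  J2=29  J3=3  J4=18  J5=33  J6=6  J7=8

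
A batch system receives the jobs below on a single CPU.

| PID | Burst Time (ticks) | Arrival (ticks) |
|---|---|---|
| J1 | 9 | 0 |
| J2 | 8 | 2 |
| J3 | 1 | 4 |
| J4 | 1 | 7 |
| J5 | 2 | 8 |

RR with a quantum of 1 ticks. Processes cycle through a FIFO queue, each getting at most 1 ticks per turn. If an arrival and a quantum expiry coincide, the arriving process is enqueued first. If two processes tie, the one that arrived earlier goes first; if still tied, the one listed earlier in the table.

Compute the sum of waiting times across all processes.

28

Timeline: | J1 0-2 | J2 2-3 | J1 3-4 | J2 4-5 | J3 5-6 | J1 6-7 | J2 7-8 | J4 8-9 | J1 9-10 | J5 10-11 | J2 11-12 | J1 12-13 | J5 13-14 | J2 14-15 | J1 15-16 | J2 16-17 | J1 17-18 | J2 18-19 | J1 19-20 | J2 20-21 |
Completion: J1=20  J2=21  J3=6  J4=9  J5=14
Turnaround (C−A): J1=20  J2=19  J3=2  J4=2  J5=6
Waiting = turnaround − burst: J1=11, J2=11, J3=1, J4=1, J5=4
Total waiting = 11 + 11 + 1 + 1 + 4 = 28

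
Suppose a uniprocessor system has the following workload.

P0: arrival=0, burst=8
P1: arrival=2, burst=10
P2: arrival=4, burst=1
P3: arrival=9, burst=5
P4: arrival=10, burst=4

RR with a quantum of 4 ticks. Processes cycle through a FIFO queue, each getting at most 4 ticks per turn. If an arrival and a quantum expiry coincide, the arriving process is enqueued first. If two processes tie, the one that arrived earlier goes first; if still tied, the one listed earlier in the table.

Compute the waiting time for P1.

Gantt: | P0 0-4 | P1 4-8 | P2 8-9 | P0 9-13 | P1 13-17 | P3 17-21 | P4 21-25 | P1 25-27 | P3 27-28 |
Completion: P0=13  P1=27  P2=9  P3=28  P4=25
Turnaround (C−A): P0=13  P1=25  P2=5  P3=19  P4=15
Waiting(P1) = turnaround − burst = 25 − 10 = 15

15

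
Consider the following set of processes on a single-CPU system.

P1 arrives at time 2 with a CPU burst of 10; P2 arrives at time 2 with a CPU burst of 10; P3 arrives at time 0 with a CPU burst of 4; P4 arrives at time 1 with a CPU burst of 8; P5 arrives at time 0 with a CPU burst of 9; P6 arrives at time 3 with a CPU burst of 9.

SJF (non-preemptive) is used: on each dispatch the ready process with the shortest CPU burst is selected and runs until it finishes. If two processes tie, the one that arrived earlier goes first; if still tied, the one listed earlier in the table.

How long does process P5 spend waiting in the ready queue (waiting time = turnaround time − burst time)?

12

Gantt: | P3 0-4 | P4 4-12 | P5 12-21 | P6 21-30 | P1 30-40 | P2 40-50 |
Completion: P1=40  P2=50  P3=4  P4=12  P5=21  P6=30
Turnaround (C−A): P1=38  P2=48  P3=4  P4=11  P5=21  P6=27
Waiting(P5) = turnaround − burst = 21 − 9 = 12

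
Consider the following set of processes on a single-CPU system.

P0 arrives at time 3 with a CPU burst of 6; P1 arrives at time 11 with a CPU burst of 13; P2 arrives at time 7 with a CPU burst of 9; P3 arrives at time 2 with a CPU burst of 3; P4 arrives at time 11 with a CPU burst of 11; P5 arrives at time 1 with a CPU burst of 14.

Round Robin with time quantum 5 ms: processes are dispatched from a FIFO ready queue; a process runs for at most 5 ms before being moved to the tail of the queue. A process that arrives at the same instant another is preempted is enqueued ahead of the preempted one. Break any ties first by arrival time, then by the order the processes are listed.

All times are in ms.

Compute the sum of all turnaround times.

Timeline: | idle 0-1 | P5 1-6 | P3 6-9 | P0 9-14 | P5 14-19 | P2 19-24 | P1 24-29 | P4 29-34 | P0 34-35 | P5 35-39 | P2 39-43 | P1 43-48 | P4 48-53 | P1 53-56 | P4 56-57 |
Completion: P0=35  P1=56  P2=43  P3=9  P4=57  P5=39
Turnaround = completion − arrival: P0=32, P1=45, P2=36, P3=7, P4=46, P5=38
Total turnaround = 32 + 45 + 36 + 7 + 46 + 38 = 204

204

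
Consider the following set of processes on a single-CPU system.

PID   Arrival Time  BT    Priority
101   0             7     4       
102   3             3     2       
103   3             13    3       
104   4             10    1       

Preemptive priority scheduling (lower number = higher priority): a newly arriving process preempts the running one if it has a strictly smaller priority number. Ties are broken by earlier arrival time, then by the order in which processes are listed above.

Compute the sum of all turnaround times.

82

Schedule: | 101 0-3 | 102 3-4 | 104 4-14 | 102 14-16 | 103 16-29 | 101 29-33 |
Completion: 101=33  102=16  103=29  104=14
Turnaround (C−A): 101=33  102=13  103=26  104=10
Turnaround = completion − arrival: 101=33, 102=13, 103=26, 104=10
Total turnaround = 33 + 13 + 26 + 10 = 82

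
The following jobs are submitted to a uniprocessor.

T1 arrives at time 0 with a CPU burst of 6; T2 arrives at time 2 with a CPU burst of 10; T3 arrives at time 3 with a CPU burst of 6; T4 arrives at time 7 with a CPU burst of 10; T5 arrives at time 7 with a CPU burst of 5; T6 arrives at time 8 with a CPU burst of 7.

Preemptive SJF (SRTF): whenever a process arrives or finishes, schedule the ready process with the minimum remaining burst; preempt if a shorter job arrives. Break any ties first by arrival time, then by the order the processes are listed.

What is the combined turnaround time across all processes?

110

Timeline: | T1 0-6 | T3 6-12 | T5 12-17 | T6 17-24 | T2 24-34 | T4 34-44 |
Completion: T1=6  T2=34  T3=12  T4=44  T5=17  T6=24
Turnaround (C−A): T1=6  T2=32  T3=9  T4=37  T5=10  T6=16
Turnaround = completion − arrival: T1=6, T2=32, T3=9, T4=37, T5=10, T6=16
Total turnaround = 6 + 32 + 9 + 37 + 10 + 16 = 110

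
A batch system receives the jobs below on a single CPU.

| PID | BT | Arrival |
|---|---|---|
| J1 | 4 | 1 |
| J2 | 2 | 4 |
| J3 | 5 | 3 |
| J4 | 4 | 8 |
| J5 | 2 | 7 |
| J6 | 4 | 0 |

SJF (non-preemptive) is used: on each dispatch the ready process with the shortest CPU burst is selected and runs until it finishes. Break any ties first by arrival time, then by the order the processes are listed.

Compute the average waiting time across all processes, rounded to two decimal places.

4.17

Schedule: | J6 0-4 | J2 4-6 | J1 6-10 | J5 10-12 | J4 12-16 | J3 16-21 |
Completion: J1=10  J2=6  J3=21  J4=16  J5=12  J6=4
Waiting times: J1=5, J2=0, J3=13, J4=4, J5=3, J6=0
Average waiting = (5+0+13+4+3+0) / 6 = 25/6 = 4.17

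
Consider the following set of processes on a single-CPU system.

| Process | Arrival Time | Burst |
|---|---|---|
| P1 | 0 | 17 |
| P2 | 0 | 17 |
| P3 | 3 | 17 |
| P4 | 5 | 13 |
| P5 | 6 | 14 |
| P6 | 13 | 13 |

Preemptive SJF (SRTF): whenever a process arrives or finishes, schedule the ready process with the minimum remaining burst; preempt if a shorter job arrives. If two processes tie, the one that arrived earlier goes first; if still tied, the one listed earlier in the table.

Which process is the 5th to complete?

Timeline: | P1 0-17 | P4 17-30 | P6 30-43 | P5 43-57 | P2 57-74 | P3 74-91 |
Completion: P1=17  P2=74  P3=91  P4=30  P5=57  P6=43
Turnaround (C−A): P1=17  P2=74  P3=88  P4=25  P5=51  P6=30
Finish order: P1 → P4 → P6 → P5 → P2 → P3

P2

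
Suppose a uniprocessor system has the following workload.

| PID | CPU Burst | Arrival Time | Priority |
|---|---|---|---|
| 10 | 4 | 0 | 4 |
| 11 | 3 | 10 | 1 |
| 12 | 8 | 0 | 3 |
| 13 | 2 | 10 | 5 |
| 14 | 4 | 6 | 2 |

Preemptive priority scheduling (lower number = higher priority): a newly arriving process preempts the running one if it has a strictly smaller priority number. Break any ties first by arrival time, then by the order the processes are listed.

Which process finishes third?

12

Gantt: | 12 0-6 | 14 6-10 | 11 10-13 | 12 13-15 | 10 15-19 | 13 19-21 |
Completion: 10=19  11=13  12=15  13=21  14=10
Turnaround (C−A): 10=19  11=3  12=15  13=11  14=4
Finish order: 14 → 11 → 12 → 10 → 13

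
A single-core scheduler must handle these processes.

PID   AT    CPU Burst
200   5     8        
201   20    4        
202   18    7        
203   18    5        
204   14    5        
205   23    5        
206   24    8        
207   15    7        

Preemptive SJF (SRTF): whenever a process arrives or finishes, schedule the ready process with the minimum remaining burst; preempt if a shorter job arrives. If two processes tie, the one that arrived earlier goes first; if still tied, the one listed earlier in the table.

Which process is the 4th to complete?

Schedule: | idle 0-5 | 200 5-13 | idle 13-14 | 204 14-19 | 203 19-24 | 201 24-28 | 205 28-33 | 207 33-40 | 202 40-47 | 206 47-55 |
Completion: 200=13  201=28  202=47  203=24  204=19  205=33  206=55  207=40
Finish order: 200 → 204 → 203 → 201 → 205 → 207 → 202 → 206

201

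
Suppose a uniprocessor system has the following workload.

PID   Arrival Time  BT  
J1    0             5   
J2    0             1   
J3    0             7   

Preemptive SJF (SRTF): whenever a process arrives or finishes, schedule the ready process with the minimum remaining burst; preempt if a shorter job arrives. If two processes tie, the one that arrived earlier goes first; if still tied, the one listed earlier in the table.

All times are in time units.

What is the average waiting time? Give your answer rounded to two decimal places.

2.33

Timeline: | J2 0-1 | J1 1-6 | J3 6-13 |
Completion: J1=6  J2=1  J3=13
Turnaround (C−A): J1=6  J2=1  J3=13
Waiting times: J1=1, J2=0, J3=6
Average waiting = (1+0+6) / 3 = 7/3 = 2.33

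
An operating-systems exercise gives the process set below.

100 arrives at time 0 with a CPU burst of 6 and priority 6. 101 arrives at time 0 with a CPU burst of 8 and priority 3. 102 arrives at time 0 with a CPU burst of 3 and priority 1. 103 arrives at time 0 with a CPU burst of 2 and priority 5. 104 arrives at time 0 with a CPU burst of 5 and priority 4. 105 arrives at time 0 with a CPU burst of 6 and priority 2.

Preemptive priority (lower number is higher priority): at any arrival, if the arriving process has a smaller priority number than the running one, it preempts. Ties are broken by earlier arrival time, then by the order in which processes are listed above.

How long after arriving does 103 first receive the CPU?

Timeline: | 102 0-3 | 105 3-9 | 101 9-17 | 104 17-22 | 103 22-24 | 100 24-30 |
Completion: 100=30  101=17  102=3  103=24  104=22  105=9
Turnaround (C−A): 100=30  101=17  102=3  103=24  104=22  105=9
Response(103) = first start − arrival = 22 − 0 = 22

22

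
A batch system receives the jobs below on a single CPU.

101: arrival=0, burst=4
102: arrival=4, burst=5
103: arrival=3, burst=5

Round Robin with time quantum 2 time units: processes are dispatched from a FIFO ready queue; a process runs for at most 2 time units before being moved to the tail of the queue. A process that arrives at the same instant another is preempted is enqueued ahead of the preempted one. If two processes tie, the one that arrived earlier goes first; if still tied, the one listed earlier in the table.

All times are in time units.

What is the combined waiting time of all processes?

10

Timeline: | 101 0-4 | 103 4-6 | 102 6-8 | 103 8-10 | 102 10-12 | 103 12-13 | 102 13-14 |
Completion: 101=4  102=14  103=13
Turnaround (C−A): 101=4  102=10  103=10
Waiting = turnaround − burst: 101=0, 102=5, 103=5
Total waiting = 0 + 5 + 5 = 10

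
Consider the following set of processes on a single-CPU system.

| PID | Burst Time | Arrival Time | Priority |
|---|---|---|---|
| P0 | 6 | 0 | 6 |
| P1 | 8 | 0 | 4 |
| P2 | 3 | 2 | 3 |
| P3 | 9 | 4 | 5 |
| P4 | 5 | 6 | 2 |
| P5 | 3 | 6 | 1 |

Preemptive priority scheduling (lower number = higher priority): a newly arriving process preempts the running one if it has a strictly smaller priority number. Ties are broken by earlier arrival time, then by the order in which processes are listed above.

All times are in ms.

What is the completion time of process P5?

Gantt: | P1 0-2 | P2 2-5 | P1 5-6 | P5 6-9 | P4 9-14 | P1 14-19 | P3 19-28 | P0 28-34 |
Completion: P0=34  P1=19  P2=5  P3=28  P4=14  P5=9
Turnaround (C−A): P0=34  P1=19  P2=3  P3=24  P4=8  P5=3

9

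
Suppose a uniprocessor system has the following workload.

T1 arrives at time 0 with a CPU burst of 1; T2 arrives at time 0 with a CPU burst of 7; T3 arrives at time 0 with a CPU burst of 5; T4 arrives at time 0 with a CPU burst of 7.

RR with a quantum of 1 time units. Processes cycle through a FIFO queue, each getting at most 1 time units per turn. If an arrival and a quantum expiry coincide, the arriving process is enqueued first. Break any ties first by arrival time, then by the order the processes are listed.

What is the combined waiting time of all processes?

35

Gantt: | T1 0-1 | T2 1-2 | T3 2-3 | T4 3-4 | T2 4-5 | T3 5-6 | T4 6-7 | T2 7-8 | T3 8-9 | T4 9-10 | T2 10-11 | T3 11-12 | T4 12-13 | T2 13-14 | T3 14-15 | T4 15-16 | T2 16-17 | T4 17-18 | T2 18-19 | T4 19-20 |
Completion: T1=1  T2=19  T3=15  T4=20
Turnaround (C−A): T1=1  T2=19  T3=15  T4=20
Waiting = turnaround − burst: T1=0, T2=12, T3=10, T4=13
Total waiting = 0 + 12 + 10 + 13 = 35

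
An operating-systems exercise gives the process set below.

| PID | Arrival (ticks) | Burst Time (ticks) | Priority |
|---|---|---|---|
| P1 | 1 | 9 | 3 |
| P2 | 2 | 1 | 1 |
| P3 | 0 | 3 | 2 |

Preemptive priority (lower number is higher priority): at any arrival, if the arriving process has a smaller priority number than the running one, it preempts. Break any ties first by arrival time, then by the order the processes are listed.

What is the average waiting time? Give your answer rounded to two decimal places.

1.33

Timeline: | P3 0-2 | P2 2-3 | P3 3-4 | P1 4-13 |
Completion: P1=13  P2=3  P3=4
Waiting times: P1=3, P2=0, P3=1
Average waiting = (3+0+1) / 3 = 4/3 = 1.33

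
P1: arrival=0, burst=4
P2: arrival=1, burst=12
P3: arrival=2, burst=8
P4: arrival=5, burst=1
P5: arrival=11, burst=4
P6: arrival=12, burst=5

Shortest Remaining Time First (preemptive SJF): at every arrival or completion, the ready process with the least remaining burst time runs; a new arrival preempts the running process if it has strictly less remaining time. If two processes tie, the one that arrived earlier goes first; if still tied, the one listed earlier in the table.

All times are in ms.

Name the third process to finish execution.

Schedule: | P1 0-4 | P3 4-5 | P4 5-6 | P3 6-13 | P5 13-17 | P6 17-22 | P2 22-34 |
Completion: P1=4  P2=34  P3=13  P4=6  P5=17  P6=22
Turnaround (C−A): P1=4  P2=33  P3=11  P4=1  P5=6  P6=10
Finish order: P1 → P4 → P3 → P5 → P6 → P2

P3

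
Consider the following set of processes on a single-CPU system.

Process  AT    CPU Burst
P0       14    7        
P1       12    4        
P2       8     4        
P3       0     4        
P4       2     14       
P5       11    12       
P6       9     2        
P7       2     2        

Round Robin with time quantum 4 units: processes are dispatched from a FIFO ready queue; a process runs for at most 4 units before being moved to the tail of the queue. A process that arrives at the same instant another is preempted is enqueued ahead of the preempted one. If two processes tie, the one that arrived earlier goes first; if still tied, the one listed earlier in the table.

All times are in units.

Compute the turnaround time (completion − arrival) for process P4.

43

Gantt: | P3 0-4 | P4 4-8 | P7 8-10 | P2 10-14 | P4 14-18 | P6 18-20 | P5 20-24 | P1 24-28 | P0 28-32 | P4 32-36 | P5 36-40 | P0 40-43 | P4 43-45 | P5 45-49 |
Completion: P0=43  P1=28  P2=14  P3=4  P4=45  P5=49  P6=20  P7=10
Turnaround(P4) = completion − arrival = 45 − 2 = 43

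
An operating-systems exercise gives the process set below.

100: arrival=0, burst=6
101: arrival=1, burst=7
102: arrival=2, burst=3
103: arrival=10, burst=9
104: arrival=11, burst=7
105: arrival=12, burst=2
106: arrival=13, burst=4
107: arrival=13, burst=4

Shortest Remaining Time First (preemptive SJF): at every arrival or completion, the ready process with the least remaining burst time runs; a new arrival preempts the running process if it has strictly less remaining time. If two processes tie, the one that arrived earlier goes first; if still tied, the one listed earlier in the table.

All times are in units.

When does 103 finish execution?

42

Gantt: | 100 0-2 | 102 2-5 | 100 5-9 | 101 9-12 | 105 12-14 | 101 14-18 | 106 18-22 | 107 22-26 | 104 26-33 | 103 33-42 |
Completion: 100=9  101=18  102=5  103=42  104=33  105=14  106=22  107=26
Turnaround (C−A): 100=9  101=17  102=3  103=32  104=22  105=2  106=9  107=13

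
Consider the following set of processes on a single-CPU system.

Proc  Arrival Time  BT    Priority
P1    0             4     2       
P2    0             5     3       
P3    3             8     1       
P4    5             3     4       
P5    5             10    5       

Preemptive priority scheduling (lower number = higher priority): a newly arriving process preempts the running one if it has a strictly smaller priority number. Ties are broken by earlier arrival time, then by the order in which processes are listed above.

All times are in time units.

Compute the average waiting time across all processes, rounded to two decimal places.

9.40

Timeline: | P1 0-3 | P3 3-11 | P1 11-12 | P2 12-17 | P4 17-20 | P5 20-30 |
Completion: P1=12  P2=17  P3=11  P4=20  P5=30
Waiting times: P1=8, P2=12, P3=0, P4=12, P5=15
Average waiting = (8+12+0+12+15) / 5 = 47/5 = 9.40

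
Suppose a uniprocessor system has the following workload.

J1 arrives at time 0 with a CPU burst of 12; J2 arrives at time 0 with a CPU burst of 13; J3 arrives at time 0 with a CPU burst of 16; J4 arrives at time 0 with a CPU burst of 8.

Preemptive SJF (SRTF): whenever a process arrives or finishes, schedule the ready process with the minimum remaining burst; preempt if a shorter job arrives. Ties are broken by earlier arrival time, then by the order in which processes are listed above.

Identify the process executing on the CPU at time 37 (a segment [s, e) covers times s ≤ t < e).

Schedule: | J4 0-8 | J1 8-20 | J2 20-33 | J3 33-49 |
Completion: J1=20  J2=33  J3=49  J4=8
Turnaround (C−A): J1=20  J2=33  J3=49  J4=8

J3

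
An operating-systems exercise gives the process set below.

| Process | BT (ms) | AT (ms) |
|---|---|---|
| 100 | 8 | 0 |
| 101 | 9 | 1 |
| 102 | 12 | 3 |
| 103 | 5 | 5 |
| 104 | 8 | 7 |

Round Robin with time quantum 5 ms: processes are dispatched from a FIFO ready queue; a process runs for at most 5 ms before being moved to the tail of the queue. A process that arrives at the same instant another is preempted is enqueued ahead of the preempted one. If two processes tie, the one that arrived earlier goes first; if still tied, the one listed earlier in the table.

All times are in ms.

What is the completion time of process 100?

23

Gantt: | 100 0-5 | 101 5-10 | 102 10-15 | 103 15-20 | 100 20-23 | 104 23-28 | 101 28-32 | 102 32-37 | 104 37-40 | 102 40-42 |
Completion: 100=23  101=32  102=42  103=20  104=40
Turnaround (C−A): 100=23  101=31  102=39  103=15  104=33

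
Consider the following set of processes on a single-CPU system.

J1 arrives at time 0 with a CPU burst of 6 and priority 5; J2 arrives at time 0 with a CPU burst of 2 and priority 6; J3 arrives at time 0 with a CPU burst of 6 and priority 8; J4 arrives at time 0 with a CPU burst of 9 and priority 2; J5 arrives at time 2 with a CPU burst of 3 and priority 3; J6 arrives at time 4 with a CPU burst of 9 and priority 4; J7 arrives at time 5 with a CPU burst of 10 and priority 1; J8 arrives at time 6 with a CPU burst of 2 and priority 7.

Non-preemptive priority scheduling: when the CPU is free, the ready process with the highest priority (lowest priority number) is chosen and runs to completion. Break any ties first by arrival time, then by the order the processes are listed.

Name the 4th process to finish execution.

Timeline: | J4 0-9 | J7 9-19 | J5 19-22 | J6 22-31 | J1 31-37 | J2 37-39 | J8 39-41 | J3 41-47 |
Completion: J1=37  J2=39  J3=47  J4=9  J5=22  J6=31  J7=19  J8=41
Finish order: J4 → J7 → J5 → J6 → J1 → J2 → J8 → J3

J6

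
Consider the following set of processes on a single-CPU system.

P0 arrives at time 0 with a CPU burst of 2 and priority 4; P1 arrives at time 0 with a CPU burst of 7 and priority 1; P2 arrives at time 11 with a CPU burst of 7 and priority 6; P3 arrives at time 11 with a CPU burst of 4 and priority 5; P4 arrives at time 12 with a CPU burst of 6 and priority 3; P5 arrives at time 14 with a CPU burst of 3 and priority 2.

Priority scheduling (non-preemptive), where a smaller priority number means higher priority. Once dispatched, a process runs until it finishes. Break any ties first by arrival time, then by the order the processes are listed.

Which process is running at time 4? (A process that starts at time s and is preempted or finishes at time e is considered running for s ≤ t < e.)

Timeline: | P1 0-7 | P0 7-9 | idle 9-11 | P3 11-15 | P5 15-18 | P4 18-24 | P2 24-31 |
Completion: P0=9  P1=7  P2=31  P3=15  P4=24  P5=18
Turnaround (C−A): P0=9  P1=7  P2=20  P3=4  P4=12  P5=4

P1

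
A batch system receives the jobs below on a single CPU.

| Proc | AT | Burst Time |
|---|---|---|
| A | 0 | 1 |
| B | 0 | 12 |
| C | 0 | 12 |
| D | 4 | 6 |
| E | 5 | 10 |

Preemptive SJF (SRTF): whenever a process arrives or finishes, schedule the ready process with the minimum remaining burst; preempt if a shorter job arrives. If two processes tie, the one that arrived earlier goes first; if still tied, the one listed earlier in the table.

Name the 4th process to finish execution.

Timeline: | A 0-1 | B 1-4 | D 4-10 | B 10-19 | E 19-29 | C 29-41 |
Completion: A=1  B=19  C=41  D=10  E=29
Turnaround (C−A): A=1  B=19  C=41  D=6  E=24
Finish order: A → D → B → E → C

E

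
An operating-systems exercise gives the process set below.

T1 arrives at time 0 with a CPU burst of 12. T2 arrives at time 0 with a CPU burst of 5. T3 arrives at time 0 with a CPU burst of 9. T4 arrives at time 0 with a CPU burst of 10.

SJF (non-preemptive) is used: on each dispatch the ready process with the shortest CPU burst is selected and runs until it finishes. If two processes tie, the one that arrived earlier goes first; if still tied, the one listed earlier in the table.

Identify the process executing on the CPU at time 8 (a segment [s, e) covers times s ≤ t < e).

T3

Timeline: | T2 0-5 | T3 5-14 | T4 14-24 | T1 24-36 |
Completion: T1=36  T2=5  T3=14  T4=24
Turnaround (C−A): T1=36  T2=5  T3=14  T4=24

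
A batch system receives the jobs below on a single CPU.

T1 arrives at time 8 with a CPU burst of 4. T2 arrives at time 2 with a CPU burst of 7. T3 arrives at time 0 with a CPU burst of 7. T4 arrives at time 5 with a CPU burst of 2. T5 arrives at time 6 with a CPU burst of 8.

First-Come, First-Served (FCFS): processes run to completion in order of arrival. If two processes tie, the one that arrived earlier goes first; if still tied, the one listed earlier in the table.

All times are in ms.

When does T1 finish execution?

28

Gantt: | T3 0-7 | T2 7-14 | T4 14-16 | T5 16-24 | T1 24-28 |
Completion: T1=28  T2=14  T3=7  T4=16  T5=24
Turnaround (C−A): T1=20  T2=12  T3=7  T4=11  T5=18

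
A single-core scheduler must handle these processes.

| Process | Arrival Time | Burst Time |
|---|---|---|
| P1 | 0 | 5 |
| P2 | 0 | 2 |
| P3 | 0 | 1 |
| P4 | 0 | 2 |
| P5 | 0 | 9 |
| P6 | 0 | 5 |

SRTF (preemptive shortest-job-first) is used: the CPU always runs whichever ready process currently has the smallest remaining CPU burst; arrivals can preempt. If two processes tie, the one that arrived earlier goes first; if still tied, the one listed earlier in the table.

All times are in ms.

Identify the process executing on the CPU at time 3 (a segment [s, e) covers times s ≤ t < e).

Gantt: | P3 0-1 | P2 1-3 | P4 3-5 | P1 5-10 | P6 10-15 | P5 15-24 |
Completion: P1=10  P2=3  P3=1  P4=5  P5=24  P6=15
Turnaround (C−A): P1=10  P2=3  P3=1  P4=5  P5=24  P6=15

P4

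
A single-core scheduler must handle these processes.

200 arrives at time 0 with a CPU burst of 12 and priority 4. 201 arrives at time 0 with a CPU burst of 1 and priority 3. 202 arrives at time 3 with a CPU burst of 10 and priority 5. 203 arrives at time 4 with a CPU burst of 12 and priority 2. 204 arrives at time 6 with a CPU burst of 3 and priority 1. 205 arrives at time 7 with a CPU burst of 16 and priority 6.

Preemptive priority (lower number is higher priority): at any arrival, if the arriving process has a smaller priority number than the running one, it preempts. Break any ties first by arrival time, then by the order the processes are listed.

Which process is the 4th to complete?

Timeline: | 201 0-1 | 200 1-4 | 203 4-6 | 204 6-9 | 203 9-19 | 200 19-28 | 202 28-38 | 205 38-54 |
Completion: 200=28  201=1  202=38  203=19  204=9  205=54
Turnaround (C−A): 200=28  201=1  202=35  203=15  204=3  205=47
Finish order: 201 → 204 → 203 → 200 → 202 → 205

200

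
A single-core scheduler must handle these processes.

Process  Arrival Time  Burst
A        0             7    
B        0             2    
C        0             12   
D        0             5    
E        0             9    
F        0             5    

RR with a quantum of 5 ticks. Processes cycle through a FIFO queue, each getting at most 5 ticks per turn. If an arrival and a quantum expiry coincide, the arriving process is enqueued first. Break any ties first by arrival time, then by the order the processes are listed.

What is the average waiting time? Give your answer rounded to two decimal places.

Gantt: | A 0-5 | B 5-7 | C 7-12 | D 12-17 | E 17-22 | F 22-27 | A 27-29 | C 29-34 | E 34-38 | C 38-40 |
Completion: A=29  B=7  C=40  D=17  E=38  F=27
Turnaround (C−A): A=29  B=7  C=40  D=17  E=38  F=27
Waiting times: A=22, B=5, C=28, D=12, E=29, F=22
Average waiting = (22+5+28+12+29+22) / 6 = 118/6 = 19.67

19.67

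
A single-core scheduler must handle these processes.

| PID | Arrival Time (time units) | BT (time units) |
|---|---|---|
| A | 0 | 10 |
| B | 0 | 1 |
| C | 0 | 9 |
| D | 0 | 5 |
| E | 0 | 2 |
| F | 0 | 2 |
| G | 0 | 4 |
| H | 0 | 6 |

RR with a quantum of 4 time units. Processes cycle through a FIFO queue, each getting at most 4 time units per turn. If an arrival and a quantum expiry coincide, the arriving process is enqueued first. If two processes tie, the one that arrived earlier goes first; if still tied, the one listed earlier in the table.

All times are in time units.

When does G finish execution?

21

Schedule: | A 0-4 | B 4-5 | C 5-9 | D 9-13 | E 13-15 | F 15-17 | G 17-21 | H 21-25 | A 25-29 | C 29-33 | D 33-34 | H 34-36 | A 36-38 | C 38-39 |
Completion: A=38  B=5  C=39  D=34  E=15  F=17  G=21  H=36
Turnaround (C−A): A=38  B=5  C=39  D=34  E=15  F=17  G=21  H=36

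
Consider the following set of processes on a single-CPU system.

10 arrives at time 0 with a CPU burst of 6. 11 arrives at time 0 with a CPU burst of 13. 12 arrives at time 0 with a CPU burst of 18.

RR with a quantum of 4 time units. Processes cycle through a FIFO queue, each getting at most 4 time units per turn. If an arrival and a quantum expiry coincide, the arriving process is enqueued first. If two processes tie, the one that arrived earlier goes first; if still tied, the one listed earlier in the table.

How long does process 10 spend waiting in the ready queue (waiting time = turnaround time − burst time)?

8

Gantt: | 10 0-4 | 11 4-8 | 12 8-12 | 10 12-14 | 11 14-18 | 12 18-22 | 11 22-26 | 12 26-30 | 11 30-31 | 12 31-37 |
Completion: 10=14  11=31  12=37
Turnaround (C−A): 10=14  11=31  12=37
Waiting(10) = turnaround − burst = 14 − 6 = 8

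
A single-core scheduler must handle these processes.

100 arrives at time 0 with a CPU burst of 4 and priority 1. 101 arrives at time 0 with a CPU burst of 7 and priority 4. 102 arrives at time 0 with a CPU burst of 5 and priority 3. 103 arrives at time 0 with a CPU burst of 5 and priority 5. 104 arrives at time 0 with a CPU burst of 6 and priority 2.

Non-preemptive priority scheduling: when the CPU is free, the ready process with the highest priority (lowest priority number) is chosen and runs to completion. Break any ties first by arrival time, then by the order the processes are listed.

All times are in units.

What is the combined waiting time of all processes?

51

Timeline: | 100 0-4 | 104 4-10 | 102 10-15 | 101 15-22 | 103 22-27 |
Completion: 100=4  101=22  102=15  103=27  104=10
Waiting = turnaround − burst: 100=0, 101=15, 102=10, 103=22, 104=4
Total waiting = 0 + 15 + 10 + 22 + 4 = 51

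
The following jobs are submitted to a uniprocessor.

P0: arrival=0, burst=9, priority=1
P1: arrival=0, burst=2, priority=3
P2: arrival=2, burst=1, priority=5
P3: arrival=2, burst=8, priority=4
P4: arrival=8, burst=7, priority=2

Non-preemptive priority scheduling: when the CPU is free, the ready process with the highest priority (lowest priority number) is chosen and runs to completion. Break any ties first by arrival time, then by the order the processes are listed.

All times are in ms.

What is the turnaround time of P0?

Timeline: | P0 0-9 | P4 9-16 | P1 16-18 | P3 18-26 | P2 26-27 |
Completion: P0=9  P1=18  P2=27  P3=26  P4=16
Turnaround(P0) = completion − arrival = 9 − 0 = 9

9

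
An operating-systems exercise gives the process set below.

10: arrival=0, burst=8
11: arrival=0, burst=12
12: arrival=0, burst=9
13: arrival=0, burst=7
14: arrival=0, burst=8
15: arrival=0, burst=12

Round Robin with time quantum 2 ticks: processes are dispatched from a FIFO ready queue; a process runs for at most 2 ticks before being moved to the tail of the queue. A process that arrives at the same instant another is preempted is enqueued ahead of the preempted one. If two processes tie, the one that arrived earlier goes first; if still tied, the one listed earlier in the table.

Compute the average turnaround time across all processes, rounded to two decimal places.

Gantt: | 10 0-2 | 11 2-4 | 12 4-6 | 13 6-8 | 14 8-10 | 15 10-12 | 10 12-14 | 11 14-16 | 12 16-18 | 13 18-20 | 14 20-22 | 15 22-24 | 10 24-26 | 11 26-28 | 12 28-30 | 13 30-32 | 14 32-34 | 15 34-36 | 10 36-38 | 11 38-40 | 12 40-42 | 13 42-43 | 14 43-45 | 15 45-47 | 11 47-49 | 12 49-50 | 15 50-52 | 11 52-54 | 15 54-56 |
Completion: 10=38  11=54  12=50  13=43  14=45  15=56
Turnaround (C−A): 10=38  11=54  12=50  13=43  14=45  15=56
Turnaround times: 10=38, 11=54, 12=50, 13=43, 14=45, 15=56
Average turnaround = (38+54+50+43+45+56) / 6 = 286/6 = 47.67

47.67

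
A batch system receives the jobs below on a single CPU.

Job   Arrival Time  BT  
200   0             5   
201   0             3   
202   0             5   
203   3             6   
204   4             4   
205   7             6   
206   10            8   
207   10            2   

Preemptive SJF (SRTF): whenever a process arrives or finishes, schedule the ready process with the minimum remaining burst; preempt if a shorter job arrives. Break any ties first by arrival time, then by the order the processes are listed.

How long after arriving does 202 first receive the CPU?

Schedule: | 201 0-3 | 200 3-8 | 204 8-12 | 207 12-14 | 202 14-19 | 203 19-25 | 205 25-31 | 206 31-39 |
Completion: 200=8  201=3  202=19  203=25  204=12  205=31  206=39  207=14
Response(202) = first start − arrival = 14 − 0 = 14

14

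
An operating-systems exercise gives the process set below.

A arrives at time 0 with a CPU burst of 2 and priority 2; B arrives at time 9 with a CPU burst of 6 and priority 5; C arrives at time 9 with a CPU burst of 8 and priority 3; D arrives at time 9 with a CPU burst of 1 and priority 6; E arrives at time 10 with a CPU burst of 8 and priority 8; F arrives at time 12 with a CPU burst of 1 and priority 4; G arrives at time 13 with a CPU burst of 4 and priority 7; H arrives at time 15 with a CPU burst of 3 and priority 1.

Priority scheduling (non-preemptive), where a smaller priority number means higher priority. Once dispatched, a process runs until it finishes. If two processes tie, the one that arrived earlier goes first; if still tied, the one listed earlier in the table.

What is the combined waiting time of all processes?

77

Schedule: | A 0-2 | idle 2-9 | C 9-17 | H 17-20 | F 20-21 | B 21-27 | D 27-28 | G 28-32 | E 32-40 |
Completion: A=2  B=27  C=17  D=28  E=40  F=21  G=32  H=20
Turnaround (C−A): A=2  B=18  C=8  D=19  E=30  F=9  G=19  H=5
Waiting = turnaround − burst: A=0, B=12, C=0, D=18, E=22, F=8, G=15, H=2
Total waiting = 0 + 12 + 0 + 18 + 22 + 8 + 15 + 2 = 77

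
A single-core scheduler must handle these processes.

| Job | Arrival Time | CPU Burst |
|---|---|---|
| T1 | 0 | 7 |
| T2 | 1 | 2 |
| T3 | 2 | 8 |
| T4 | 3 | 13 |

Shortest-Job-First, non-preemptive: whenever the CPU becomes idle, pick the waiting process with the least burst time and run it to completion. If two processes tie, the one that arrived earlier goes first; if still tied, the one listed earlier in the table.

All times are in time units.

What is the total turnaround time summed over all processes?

57

Timeline: | T1 0-7 | T2 7-9 | T3 9-17 | T4 17-30 |
Completion: T1=7  T2=9  T3=17  T4=30
Turnaround = completion − arrival: T1=7, T2=8, T3=15, T4=27
Total turnaround = 7 + 8 + 15 + 27 = 57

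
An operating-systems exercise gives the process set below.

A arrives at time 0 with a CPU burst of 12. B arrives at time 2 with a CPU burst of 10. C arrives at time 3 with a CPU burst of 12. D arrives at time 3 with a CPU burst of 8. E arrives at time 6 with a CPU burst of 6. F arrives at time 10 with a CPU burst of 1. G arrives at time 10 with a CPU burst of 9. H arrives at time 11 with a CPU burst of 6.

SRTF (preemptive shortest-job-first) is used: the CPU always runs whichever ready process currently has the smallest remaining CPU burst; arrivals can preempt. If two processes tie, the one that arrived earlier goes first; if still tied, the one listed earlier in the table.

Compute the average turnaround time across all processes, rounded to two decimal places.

26.38

Gantt: | A 0-3 | D 3-11 | F 11-12 | E 12-18 | H 18-24 | A 24-33 | G 33-42 | B 42-52 | C 52-64 |
Completion: A=33  B=52  C=64  D=11  E=18  F=12  G=42  H=24
Turnaround times: A=33, B=50, C=61, D=8, E=12, F=2, G=32, H=13
Average turnaround = (33+50+61+8+12+2+32+13) / 8 = 211/8 = 26.38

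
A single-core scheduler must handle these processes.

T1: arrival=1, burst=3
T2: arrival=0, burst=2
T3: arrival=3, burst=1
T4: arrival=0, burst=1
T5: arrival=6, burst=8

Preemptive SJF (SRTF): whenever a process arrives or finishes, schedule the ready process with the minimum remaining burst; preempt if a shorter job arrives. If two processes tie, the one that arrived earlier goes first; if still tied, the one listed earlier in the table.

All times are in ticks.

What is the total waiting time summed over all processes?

5

Gantt: | T4 0-1 | T2 1-3 | T3 3-4 | T1 4-7 | T5 7-15 |
Completion: T1=7  T2=3  T3=4  T4=1  T5=15
Turnaround (C−A): T1=6  T2=3  T3=1  T4=1  T5=9
Waiting = turnaround − burst: T1=3, T2=1, T3=0, T4=0, T5=1
Total waiting = 3 + 1 + 0 + 0 + 1 = 5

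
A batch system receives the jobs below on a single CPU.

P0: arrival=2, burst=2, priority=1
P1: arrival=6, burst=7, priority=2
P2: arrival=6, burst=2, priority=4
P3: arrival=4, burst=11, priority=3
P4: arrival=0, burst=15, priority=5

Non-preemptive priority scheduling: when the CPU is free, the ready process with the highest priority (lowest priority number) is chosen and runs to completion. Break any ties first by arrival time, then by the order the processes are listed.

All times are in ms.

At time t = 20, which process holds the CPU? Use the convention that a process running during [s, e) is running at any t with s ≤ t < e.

P1

Timeline: | P4 0-15 | P0 15-17 | P1 17-24 | P3 24-35 | P2 35-37 |
Completion: P0=17  P1=24  P2=37  P3=35  P4=15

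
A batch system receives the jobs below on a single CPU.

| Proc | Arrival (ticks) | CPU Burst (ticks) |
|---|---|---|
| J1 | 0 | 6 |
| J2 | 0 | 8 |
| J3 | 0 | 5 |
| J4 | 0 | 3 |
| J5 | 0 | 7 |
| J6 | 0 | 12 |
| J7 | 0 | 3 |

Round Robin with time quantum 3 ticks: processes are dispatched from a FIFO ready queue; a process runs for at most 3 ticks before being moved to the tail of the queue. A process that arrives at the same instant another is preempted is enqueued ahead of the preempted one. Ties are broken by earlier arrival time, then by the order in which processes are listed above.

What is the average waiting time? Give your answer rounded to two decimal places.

Schedule: | J1 0-3 | J2 3-6 | J3 6-9 | J4 9-12 | J5 12-15 | J6 15-18 | J7 18-21 | J1 21-24 | J2 24-27 | J3 27-29 | J5 29-32 | J6 32-35 | J2 35-37 | J5 37-38 | J6 38-44 |
Completion: J1=24  J2=37  J3=29  J4=12  J5=38  J6=44  J7=21
Turnaround (C−A): J1=24  J2=37  J3=29  J4=12  J5=38  J6=44  J7=21
Waiting times: J1=18, J2=29, J3=24, J4=9, J5=31, J6=32, J7=18
Average waiting = (18+29+24+9+31+32+18) / 7 = 161/7 = 23.00

23.00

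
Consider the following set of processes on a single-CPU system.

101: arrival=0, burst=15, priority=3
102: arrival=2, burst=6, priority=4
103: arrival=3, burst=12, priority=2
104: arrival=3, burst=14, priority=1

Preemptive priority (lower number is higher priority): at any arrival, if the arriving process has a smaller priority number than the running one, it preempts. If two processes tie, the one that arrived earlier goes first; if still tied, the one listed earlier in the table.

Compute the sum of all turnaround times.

126

Schedule: | 101 0-3 | 104 3-17 | 103 17-29 | 101 29-41 | 102 41-47 |
Completion: 101=41  102=47  103=29  104=17
Turnaround (C−A): 101=41  102=45  103=26  104=14
Turnaround = completion − arrival: 101=41, 102=45, 103=26, 104=14
Total turnaround = 41 + 45 + 26 + 14 = 126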